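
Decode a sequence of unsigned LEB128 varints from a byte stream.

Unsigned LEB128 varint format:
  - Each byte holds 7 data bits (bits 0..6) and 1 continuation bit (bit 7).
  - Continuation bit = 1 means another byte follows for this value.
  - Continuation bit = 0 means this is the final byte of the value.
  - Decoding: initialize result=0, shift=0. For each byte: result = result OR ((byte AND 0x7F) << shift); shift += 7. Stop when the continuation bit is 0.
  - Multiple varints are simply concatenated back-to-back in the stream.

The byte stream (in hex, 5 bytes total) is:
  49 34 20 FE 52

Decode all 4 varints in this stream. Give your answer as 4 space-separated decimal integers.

Answer: 73 52 32 10622

Derivation:
  byte[0]=0x49 cont=0 payload=0x49=73: acc |= 73<<0 -> acc=73 shift=7 [end]
Varint 1: bytes[0:1] = 49 -> value 73 (1 byte(s))
  byte[1]=0x34 cont=0 payload=0x34=52: acc |= 52<<0 -> acc=52 shift=7 [end]
Varint 2: bytes[1:2] = 34 -> value 52 (1 byte(s))
  byte[2]=0x20 cont=0 payload=0x20=32: acc |= 32<<0 -> acc=32 shift=7 [end]
Varint 3: bytes[2:3] = 20 -> value 32 (1 byte(s))
  byte[3]=0xFE cont=1 payload=0x7E=126: acc |= 126<<0 -> acc=126 shift=7
  byte[4]=0x52 cont=0 payload=0x52=82: acc |= 82<<7 -> acc=10622 shift=14 [end]
Varint 4: bytes[3:5] = FE 52 -> value 10622 (2 byte(s))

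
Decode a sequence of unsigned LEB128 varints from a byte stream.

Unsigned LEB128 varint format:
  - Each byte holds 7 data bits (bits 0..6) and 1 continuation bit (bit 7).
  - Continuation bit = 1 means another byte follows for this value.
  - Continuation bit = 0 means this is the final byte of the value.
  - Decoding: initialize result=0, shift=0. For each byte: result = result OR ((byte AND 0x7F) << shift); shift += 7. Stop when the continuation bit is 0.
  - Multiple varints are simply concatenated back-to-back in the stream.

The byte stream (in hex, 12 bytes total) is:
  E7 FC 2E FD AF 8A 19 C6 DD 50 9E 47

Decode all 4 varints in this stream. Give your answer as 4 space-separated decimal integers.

Answer: 769639 52598781 1322694 9118

Derivation:
  byte[0]=0xE7 cont=1 payload=0x67=103: acc |= 103<<0 -> acc=103 shift=7
  byte[1]=0xFC cont=1 payload=0x7C=124: acc |= 124<<7 -> acc=15975 shift=14
  byte[2]=0x2E cont=0 payload=0x2E=46: acc |= 46<<14 -> acc=769639 shift=21 [end]
Varint 1: bytes[0:3] = E7 FC 2E -> value 769639 (3 byte(s))
  byte[3]=0xFD cont=1 payload=0x7D=125: acc |= 125<<0 -> acc=125 shift=7
  byte[4]=0xAF cont=1 payload=0x2F=47: acc |= 47<<7 -> acc=6141 shift=14
  byte[5]=0x8A cont=1 payload=0x0A=10: acc |= 10<<14 -> acc=169981 shift=21
  byte[6]=0x19 cont=0 payload=0x19=25: acc |= 25<<21 -> acc=52598781 shift=28 [end]
Varint 2: bytes[3:7] = FD AF 8A 19 -> value 52598781 (4 byte(s))
  byte[7]=0xC6 cont=1 payload=0x46=70: acc |= 70<<0 -> acc=70 shift=7
  byte[8]=0xDD cont=1 payload=0x5D=93: acc |= 93<<7 -> acc=11974 shift=14
  byte[9]=0x50 cont=0 payload=0x50=80: acc |= 80<<14 -> acc=1322694 shift=21 [end]
Varint 3: bytes[7:10] = C6 DD 50 -> value 1322694 (3 byte(s))
  byte[10]=0x9E cont=1 payload=0x1E=30: acc |= 30<<0 -> acc=30 shift=7
  byte[11]=0x47 cont=0 payload=0x47=71: acc |= 71<<7 -> acc=9118 shift=14 [end]
Varint 4: bytes[10:12] = 9E 47 -> value 9118 (2 byte(s))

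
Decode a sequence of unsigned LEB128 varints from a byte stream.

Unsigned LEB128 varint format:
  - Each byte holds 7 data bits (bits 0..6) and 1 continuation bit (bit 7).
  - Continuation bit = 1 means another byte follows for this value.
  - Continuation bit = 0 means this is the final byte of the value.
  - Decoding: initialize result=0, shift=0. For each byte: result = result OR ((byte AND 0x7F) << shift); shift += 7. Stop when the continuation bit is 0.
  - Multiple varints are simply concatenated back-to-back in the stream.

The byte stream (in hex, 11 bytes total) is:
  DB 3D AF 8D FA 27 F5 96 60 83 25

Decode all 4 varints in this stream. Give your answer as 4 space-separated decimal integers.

  byte[0]=0xDB cont=1 payload=0x5B=91: acc |= 91<<0 -> acc=91 shift=7
  byte[1]=0x3D cont=0 payload=0x3D=61: acc |= 61<<7 -> acc=7899 shift=14 [end]
Varint 1: bytes[0:2] = DB 3D -> value 7899 (2 byte(s))
  byte[2]=0xAF cont=1 payload=0x2F=47: acc |= 47<<0 -> acc=47 shift=7
  byte[3]=0x8D cont=1 payload=0x0D=13: acc |= 13<<7 -> acc=1711 shift=14
  byte[4]=0xFA cont=1 payload=0x7A=122: acc |= 122<<14 -> acc=2000559 shift=21
  byte[5]=0x27 cont=0 payload=0x27=39: acc |= 39<<21 -> acc=83789487 shift=28 [end]
Varint 2: bytes[2:6] = AF 8D FA 27 -> value 83789487 (4 byte(s))
  byte[6]=0xF5 cont=1 payload=0x75=117: acc |= 117<<0 -> acc=117 shift=7
  byte[7]=0x96 cont=1 payload=0x16=22: acc |= 22<<7 -> acc=2933 shift=14
  byte[8]=0x60 cont=0 payload=0x60=96: acc |= 96<<14 -> acc=1575797 shift=21 [end]
Varint 3: bytes[6:9] = F5 96 60 -> value 1575797 (3 byte(s))
  byte[9]=0x83 cont=1 payload=0x03=3: acc |= 3<<0 -> acc=3 shift=7
  byte[10]=0x25 cont=0 payload=0x25=37: acc |= 37<<7 -> acc=4739 shift=14 [end]
Varint 4: bytes[9:11] = 83 25 -> value 4739 (2 byte(s))

Answer: 7899 83789487 1575797 4739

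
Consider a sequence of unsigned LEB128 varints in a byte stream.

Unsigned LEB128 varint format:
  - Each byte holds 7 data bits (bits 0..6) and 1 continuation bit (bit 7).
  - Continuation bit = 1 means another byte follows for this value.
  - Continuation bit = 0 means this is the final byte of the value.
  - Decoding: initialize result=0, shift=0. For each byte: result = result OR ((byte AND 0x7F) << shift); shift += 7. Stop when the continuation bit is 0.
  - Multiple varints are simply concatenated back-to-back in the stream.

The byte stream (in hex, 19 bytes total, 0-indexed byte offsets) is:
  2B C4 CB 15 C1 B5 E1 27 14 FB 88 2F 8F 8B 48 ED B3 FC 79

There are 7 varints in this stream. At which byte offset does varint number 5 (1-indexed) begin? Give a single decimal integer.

Answer: 9

Derivation:
  byte[0]=0x2B cont=0 payload=0x2B=43: acc |= 43<<0 -> acc=43 shift=7 [end]
Varint 1: bytes[0:1] = 2B -> value 43 (1 byte(s))
  byte[1]=0xC4 cont=1 payload=0x44=68: acc |= 68<<0 -> acc=68 shift=7
  byte[2]=0xCB cont=1 payload=0x4B=75: acc |= 75<<7 -> acc=9668 shift=14
  byte[3]=0x15 cont=0 payload=0x15=21: acc |= 21<<14 -> acc=353732 shift=21 [end]
Varint 2: bytes[1:4] = C4 CB 15 -> value 353732 (3 byte(s))
  byte[4]=0xC1 cont=1 payload=0x41=65: acc |= 65<<0 -> acc=65 shift=7
  byte[5]=0xB5 cont=1 payload=0x35=53: acc |= 53<<7 -> acc=6849 shift=14
  byte[6]=0xE1 cont=1 payload=0x61=97: acc |= 97<<14 -> acc=1596097 shift=21
  byte[7]=0x27 cont=0 payload=0x27=39: acc |= 39<<21 -> acc=83385025 shift=28 [end]
Varint 3: bytes[4:8] = C1 B5 E1 27 -> value 83385025 (4 byte(s))
  byte[8]=0x14 cont=0 payload=0x14=20: acc |= 20<<0 -> acc=20 shift=7 [end]
Varint 4: bytes[8:9] = 14 -> value 20 (1 byte(s))
  byte[9]=0xFB cont=1 payload=0x7B=123: acc |= 123<<0 -> acc=123 shift=7
  byte[10]=0x88 cont=1 payload=0x08=8: acc |= 8<<7 -> acc=1147 shift=14
  byte[11]=0x2F cont=0 payload=0x2F=47: acc |= 47<<14 -> acc=771195 shift=21 [end]
Varint 5: bytes[9:12] = FB 88 2F -> value 771195 (3 byte(s))
  byte[12]=0x8F cont=1 payload=0x0F=15: acc |= 15<<0 -> acc=15 shift=7
  byte[13]=0x8B cont=1 payload=0x0B=11: acc |= 11<<7 -> acc=1423 shift=14
  byte[14]=0x48 cont=0 payload=0x48=72: acc |= 72<<14 -> acc=1181071 shift=21 [end]
Varint 6: bytes[12:15] = 8F 8B 48 -> value 1181071 (3 byte(s))
  byte[15]=0xED cont=1 payload=0x6D=109: acc |= 109<<0 -> acc=109 shift=7
  byte[16]=0xB3 cont=1 payload=0x33=51: acc |= 51<<7 -> acc=6637 shift=14
  byte[17]=0xFC cont=1 payload=0x7C=124: acc |= 124<<14 -> acc=2038253 shift=21
  byte[18]=0x79 cont=0 payload=0x79=121: acc |= 121<<21 -> acc=255793645 shift=28 [end]
Varint 7: bytes[15:19] = ED B3 FC 79 -> value 255793645 (4 byte(s))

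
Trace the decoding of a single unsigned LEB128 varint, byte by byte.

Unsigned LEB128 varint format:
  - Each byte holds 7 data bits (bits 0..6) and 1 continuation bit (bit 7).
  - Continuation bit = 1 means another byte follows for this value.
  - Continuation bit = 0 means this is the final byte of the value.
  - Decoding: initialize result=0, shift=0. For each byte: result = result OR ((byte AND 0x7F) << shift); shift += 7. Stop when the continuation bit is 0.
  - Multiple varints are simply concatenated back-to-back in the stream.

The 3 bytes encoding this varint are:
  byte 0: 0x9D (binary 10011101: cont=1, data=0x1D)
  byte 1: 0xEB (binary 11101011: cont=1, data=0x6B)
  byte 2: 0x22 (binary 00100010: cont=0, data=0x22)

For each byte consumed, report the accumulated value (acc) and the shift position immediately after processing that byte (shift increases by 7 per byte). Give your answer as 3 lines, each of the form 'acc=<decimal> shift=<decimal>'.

Answer: acc=29 shift=7
acc=13725 shift=14
acc=570781 shift=21

Derivation:
byte 0=0x9D: payload=0x1D=29, contrib = 29<<0 = 29; acc -> 29, shift -> 7
byte 1=0xEB: payload=0x6B=107, contrib = 107<<7 = 13696; acc -> 13725, shift -> 14
byte 2=0x22: payload=0x22=34, contrib = 34<<14 = 557056; acc -> 570781, shift -> 21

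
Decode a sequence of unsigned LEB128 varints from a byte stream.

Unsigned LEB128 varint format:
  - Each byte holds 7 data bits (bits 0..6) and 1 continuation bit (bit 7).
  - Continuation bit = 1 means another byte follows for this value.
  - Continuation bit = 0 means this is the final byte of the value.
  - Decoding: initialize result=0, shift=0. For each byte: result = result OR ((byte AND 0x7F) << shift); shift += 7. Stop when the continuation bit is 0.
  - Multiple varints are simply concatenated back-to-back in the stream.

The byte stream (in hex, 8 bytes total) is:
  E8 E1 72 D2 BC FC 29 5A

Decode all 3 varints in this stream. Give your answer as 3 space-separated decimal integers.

Answer: 1880296 88022610 90

Derivation:
  byte[0]=0xE8 cont=1 payload=0x68=104: acc |= 104<<0 -> acc=104 shift=7
  byte[1]=0xE1 cont=1 payload=0x61=97: acc |= 97<<7 -> acc=12520 shift=14
  byte[2]=0x72 cont=0 payload=0x72=114: acc |= 114<<14 -> acc=1880296 shift=21 [end]
Varint 1: bytes[0:3] = E8 E1 72 -> value 1880296 (3 byte(s))
  byte[3]=0xD2 cont=1 payload=0x52=82: acc |= 82<<0 -> acc=82 shift=7
  byte[4]=0xBC cont=1 payload=0x3C=60: acc |= 60<<7 -> acc=7762 shift=14
  byte[5]=0xFC cont=1 payload=0x7C=124: acc |= 124<<14 -> acc=2039378 shift=21
  byte[6]=0x29 cont=0 payload=0x29=41: acc |= 41<<21 -> acc=88022610 shift=28 [end]
Varint 2: bytes[3:7] = D2 BC FC 29 -> value 88022610 (4 byte(s))
  byte[7]=0x5A cont=0 payload=0x5A=90: acc |= 90<<0 -> acc=90 shift=7 [end]
Varint 3: bytes[7:8] = 5A -> value 90 (1 byte(s))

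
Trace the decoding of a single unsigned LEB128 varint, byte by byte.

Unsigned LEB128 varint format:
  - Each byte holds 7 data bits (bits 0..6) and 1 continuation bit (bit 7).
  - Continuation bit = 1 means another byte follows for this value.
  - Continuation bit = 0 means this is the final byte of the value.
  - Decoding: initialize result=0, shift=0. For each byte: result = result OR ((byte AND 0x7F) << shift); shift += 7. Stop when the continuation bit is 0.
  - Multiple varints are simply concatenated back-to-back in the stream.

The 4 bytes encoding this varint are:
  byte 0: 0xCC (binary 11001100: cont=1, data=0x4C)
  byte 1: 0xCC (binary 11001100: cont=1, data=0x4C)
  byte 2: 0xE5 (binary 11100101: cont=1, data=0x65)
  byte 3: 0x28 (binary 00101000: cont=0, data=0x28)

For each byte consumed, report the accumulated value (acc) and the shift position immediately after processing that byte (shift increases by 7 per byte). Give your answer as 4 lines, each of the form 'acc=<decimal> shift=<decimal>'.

byte 0=0xCC: payload=0x4C=76, contrib = 76<<0 = 76; acc -> 76, shift -> 7
byte 1=0xCC: payload=0x4C=76, contrib = 76<<7 = 9728; acc -> 9804, shift -> 14
byte 2=0xE5: payload=0x65=101, contrib = 101<<14 = 1654784; acc -> 1664588, shift -> 21
byte 3=0x28: payload=0x28=40, contrib = 40<<21 = 83886080; acc -> 85550668, shift -> 28

Answer: acc=76 shift=7
acc=9804 shift=14
acc=1664588 shift=21
acc=85550668 shift=28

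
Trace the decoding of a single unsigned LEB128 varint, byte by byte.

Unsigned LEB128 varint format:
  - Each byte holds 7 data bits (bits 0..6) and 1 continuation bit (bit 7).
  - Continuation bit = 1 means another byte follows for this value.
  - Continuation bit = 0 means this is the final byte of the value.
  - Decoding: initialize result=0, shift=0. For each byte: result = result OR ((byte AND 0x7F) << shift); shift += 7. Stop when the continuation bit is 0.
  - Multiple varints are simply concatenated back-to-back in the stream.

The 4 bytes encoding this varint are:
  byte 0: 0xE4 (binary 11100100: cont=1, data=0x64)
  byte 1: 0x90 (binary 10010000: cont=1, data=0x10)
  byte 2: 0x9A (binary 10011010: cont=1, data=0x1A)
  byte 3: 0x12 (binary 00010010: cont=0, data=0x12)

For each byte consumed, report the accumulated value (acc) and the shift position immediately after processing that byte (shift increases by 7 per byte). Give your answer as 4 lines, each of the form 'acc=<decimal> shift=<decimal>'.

Answer: acc=100 shift=7
acc=2148 shift=14
acc=428132 shift=21
acc=38176868 shift=28

Derivation:
byte 0=0xE4: payload=0x64=100, contrib = 100<<0 = 100; acc -> 100, shift -> 7
byte 1=0x90: payload=0x10=16, contrib = 16<<7 = 2048; acc -> 2148, shift -> 14
byte 2=0x9A: payload=0x1A=26, contrib = 26<<14 = 425984; acc -> 428132, shift -> 21
byte 3=0x12: payload=0x12=18, contrib = 18<<21 = 37748736; acc -> 38176868, shift -> 28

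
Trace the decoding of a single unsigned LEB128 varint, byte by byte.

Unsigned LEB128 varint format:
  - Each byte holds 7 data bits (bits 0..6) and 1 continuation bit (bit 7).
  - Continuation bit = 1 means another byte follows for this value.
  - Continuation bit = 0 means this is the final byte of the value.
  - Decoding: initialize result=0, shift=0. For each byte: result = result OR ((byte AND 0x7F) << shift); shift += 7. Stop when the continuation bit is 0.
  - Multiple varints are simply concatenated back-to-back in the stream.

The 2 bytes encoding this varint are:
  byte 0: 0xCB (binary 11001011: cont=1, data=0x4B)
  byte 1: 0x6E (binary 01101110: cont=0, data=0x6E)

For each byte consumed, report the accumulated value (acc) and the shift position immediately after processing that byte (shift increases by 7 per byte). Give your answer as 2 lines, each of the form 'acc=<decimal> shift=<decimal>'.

Answer: acc=75 shift=7
acc=14155 shift=14

Derivation:
byte 0=0xCB: payload=0x4B=75, contrib = 75<<0 = 75; acc -> 75, shift -> 7
byte 1=0x6E: payload=0x6E=110, contrib = 110<<7 = 14080; acc -> 14155, shift -> 14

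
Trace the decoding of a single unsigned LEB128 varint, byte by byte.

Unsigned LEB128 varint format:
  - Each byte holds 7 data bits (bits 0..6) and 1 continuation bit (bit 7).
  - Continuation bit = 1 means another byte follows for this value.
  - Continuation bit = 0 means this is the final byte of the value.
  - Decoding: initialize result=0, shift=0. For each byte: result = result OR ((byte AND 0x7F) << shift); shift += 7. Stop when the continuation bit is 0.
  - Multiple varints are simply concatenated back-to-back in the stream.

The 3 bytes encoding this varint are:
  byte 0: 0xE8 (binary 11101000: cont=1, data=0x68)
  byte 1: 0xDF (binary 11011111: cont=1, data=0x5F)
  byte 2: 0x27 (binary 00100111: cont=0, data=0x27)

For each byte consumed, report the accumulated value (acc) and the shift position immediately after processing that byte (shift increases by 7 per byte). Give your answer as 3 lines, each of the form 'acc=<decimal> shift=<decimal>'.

byte 0=0xE8: payload=0x68=104, contrib = 104<<0 = 104; acc -> 104, shift -> 7
byte 1=0xDF: payload=0x5F=95, contrib = 95<<7 = 12160; acc -> 12264, shift -> 14
byte 2=0x27: payload=0x27=39, contrib = 39<<14 = 638976; acc -> 651240, shift -> 21

Answer: acc=104 shift=7
acc=12264 shift=14
acc=651240 shift=21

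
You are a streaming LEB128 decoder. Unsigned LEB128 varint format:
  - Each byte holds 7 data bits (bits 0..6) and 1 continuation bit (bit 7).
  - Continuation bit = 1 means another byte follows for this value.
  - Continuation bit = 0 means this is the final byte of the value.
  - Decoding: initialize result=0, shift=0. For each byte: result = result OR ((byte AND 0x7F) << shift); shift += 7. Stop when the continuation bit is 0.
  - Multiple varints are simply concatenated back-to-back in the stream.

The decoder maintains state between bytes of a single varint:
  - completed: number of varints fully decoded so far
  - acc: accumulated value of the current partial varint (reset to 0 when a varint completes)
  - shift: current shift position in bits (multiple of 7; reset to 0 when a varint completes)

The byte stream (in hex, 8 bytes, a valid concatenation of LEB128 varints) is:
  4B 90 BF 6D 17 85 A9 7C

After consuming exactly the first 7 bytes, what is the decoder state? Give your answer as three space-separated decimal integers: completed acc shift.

Answer: 3 5253 14

Derivation:
byte[0]=0x4B cont=0 payload=0x4B: varint #1 complete (value=75); reset -> completed=1 acc=0 shift=0
byte[1]=0x90 cont=1 payload=0x10: acc |= 16<<0 -> completed=1 acc=16 shift=7
byte[2]=0xBF cont=1 payload=0x3F: acc |= 63<<7 -> completed=1 acc=8080 shift=14
byte[3]=0x6D cont=0 payload=0x6D: varint #2 complete (value=1793936); reset -> completed=2 acc=0 shift=0
byte[4]=0x17 cont=0 payload=0x17: varint #3 complete (value=23); reset -> completed=3 acc=0 shift=0
byte[5]=0x85 cont=1 payload=0x05: acc |= 5<<0 -> completed=3 acc=5 shift=7
byte[6]=0xA9 cont=1 payload=0x29: acc |= 41<<7 -> completed=3 acc=5253 shift=14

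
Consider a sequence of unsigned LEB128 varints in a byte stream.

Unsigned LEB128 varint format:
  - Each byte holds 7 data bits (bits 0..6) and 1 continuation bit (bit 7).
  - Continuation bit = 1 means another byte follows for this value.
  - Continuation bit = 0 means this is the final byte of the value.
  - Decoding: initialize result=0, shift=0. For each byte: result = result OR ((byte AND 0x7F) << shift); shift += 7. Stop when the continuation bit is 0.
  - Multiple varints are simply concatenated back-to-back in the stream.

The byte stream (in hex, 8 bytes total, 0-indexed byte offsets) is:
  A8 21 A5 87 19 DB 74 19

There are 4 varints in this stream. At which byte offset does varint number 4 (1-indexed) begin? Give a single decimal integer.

Answer: 7

Derivation:
  byte[0]=0xA8 cont=1 payload=0x28=40: acc |= 40<<0 -> acc=40 shift=7
  byte[1]=0x21 cont=0 payload=0x21=33: acc |= 33<<7 -> acc=4264 shift=14 [end]
Varint 1: bytes[0:2] = A8 21 -> value 4264 (2 byte(s))
  byte[2]=0xA5 cont=1 payload=0x25=37: acc |= 37<<0 -> acc=37 shift=7
  byte[3]=0x87 cont=1 payload=0x07=7: acc |= 7<<7 -> acc=933 shift=14
  byte[4]=0x19 cont=0 payload=0x19=25: acc |= 25<<14 -> acc=410533 shift=21 [end]
Varint 2: bytes[2:5] = A5 87 19 -> value 410533 (3 byte(s))
  byte[5]=0xDB cont=1 payload=0x5B=91: acc |= 91<<0 -> acc=91 shift=7
  byte[6]=0x74 cont=0 payload=0x74=116: acc |= 116<<7 -> acc=14939 shift=14 [end]
Varint 3: bytes[5:7] = DB 74 -> value 14939 (2 byte(s))
  byte[7]=0x19 cont=0 payload=0x19=25: acc |= 25<<0 -> acc=25 shift=7 [end]
Varint 4: bytes[7:8] = 19 -> value 25 (1 byte(s))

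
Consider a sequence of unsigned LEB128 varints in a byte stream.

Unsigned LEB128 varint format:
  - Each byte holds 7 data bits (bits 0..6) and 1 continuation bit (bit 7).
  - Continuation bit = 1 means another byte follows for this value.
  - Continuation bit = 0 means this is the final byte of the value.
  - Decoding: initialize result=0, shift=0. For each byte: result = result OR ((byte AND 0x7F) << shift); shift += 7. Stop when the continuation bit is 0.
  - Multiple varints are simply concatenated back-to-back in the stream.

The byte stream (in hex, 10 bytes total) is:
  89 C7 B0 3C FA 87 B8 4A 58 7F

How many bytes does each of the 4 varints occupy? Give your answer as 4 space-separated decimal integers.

  byte[0]=0x89 cont=1 payload=0x09=9: acc |= 9<<0 -> acc=9 shift=7
  byte[1]=0xC7 cont=1 payload=0x47=71: acc |= 71<<7 -> acc=9097 shift=14
  byte[2]=0xB0 cont=1 payload=0x30=48: acc |= 48<<14 -> acc=795529 shift=21
  byte[3]=0x3C cont=0 payload=0x3C=60: acc |= 60<<21 -> acc=126624649 shift=28 [end]
Varint 1: bytes[0:4] = 89 C7 B0 3C -> value 126624649 (4 byte(s))
  byte[4]=0xFA cont=1 payload=0x7A=122: acc |= 122<<0 -> acc=122 shift=7
  byte[5]=0x87 cont=1 payload=0x07=7: acc |= 7<<7 -> acc=1018 shift=14
  byte[6]=0xB8 cont=1 payload=0x38=56: acc |= 56<<14 -> acc=918522 shift=21
  byte[7]=0x4A cont=0 payload=0x4A=74: acc |= 74<<21 -> acc=156107770 shift=28 [end]
Varint 2: bytes[4:8] = FA 87 B8 4A -> value 156107770 (4 byte(s))
  byte[8]=0x58 cont=0 payload=0x58=88: acc |= 88<<0 -> acc=88 shift=7 [end]
Varint 3: bytes[8:9] = 58 -> value 88 (1 byte(s))
  byte[9]=0x7F cont=0 payload=0x7F=127: acc |= 127<<0 -> acc=127 shift=7 [end]
Varint 4: bytes[9:10] = 7F -> value 127 (1 byte(s))

Answer: 4 4 1 1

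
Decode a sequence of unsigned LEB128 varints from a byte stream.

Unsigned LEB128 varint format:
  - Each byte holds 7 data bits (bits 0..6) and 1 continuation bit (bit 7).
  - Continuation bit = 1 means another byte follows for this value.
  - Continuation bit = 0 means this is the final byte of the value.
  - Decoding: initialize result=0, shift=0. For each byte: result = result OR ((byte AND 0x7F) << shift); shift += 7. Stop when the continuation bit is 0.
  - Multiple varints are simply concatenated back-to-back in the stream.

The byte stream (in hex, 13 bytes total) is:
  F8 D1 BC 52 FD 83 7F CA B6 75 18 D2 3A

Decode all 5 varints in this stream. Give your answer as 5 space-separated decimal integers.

  byte[0]=0xF8 cont=1 payload=0x78=120: acc |= 120<<0 -> acc=120 shift=7
  byte[1]=0xD1 cont=1 payload=0x51=81: acc |= 81<<7 -> acc=10488 shift=14
  byte[2]=0xBC cont=1 payload=0x3C=60: acc |= 60<<14 -> acc=993528 shift=21
  byte[3]=0x52 cont=0 payload=0x52=82: acc |= 82<<21 -> acc=172959992 shift=28 [end]
Varint 1: bytes[0:4] = F8 D1 BC 52 -> value 172959992 (4 byte(s))
  byte[4]=0xFD cont=1 payload=0x7D=125: acc |= 125<<0 -> acc=125 shift=7
  byte[5]=0x83 cont=1 payload=0x03=3: acc |= 3<<7 -> acc=509 shift=14
  byte[6]=0x7F cont=0 payload=0x7F=127: acc |= 127<<14 -> acc=2081277 shift=21 [end]
Varint 2: bytes[4:7] = FD 83 7F -> value 2081277 (3 byte(s))
  byte[7]=0xCA cont=1 payload=0x4A=74: acc |= 74<<0 -> acc=74 shift=7
  byte[8]=0xB6 cont=1 payload=0x36=54: acc |= 54<<7 -> acc=6986 shift=14
  byte[9]=0x75 cont=0 payload=0x75=117: acc |= 117<<14 -> acc=1923914 shift=21 [end]
Varint 3: bytes[7:10] = CA B6 75 -> value 1923914 (3 byte(s))
  byte[10]=0x18 cont=0 payload=0x18=24: acc |= 24<<0 -> acc=24 shift=7 [end]
Varint 4: bytes[10:11] = 18 -> value 24 (1 byte(s))
  byte[11]=0xD2 cont=1 payload=0x52=82: acc |= 82<<0 -> acc=82 shift=7
  byte[12]=0x3A cont=0 payload=0x3A=58: acc |= 58<<7 -> acc=7506 shift=14 [end]
Varint 5: bytes[11:13] = D2 3A -> value 7506 (2 byte(s))

Answer: 172959992 2081277 1923914 24 7506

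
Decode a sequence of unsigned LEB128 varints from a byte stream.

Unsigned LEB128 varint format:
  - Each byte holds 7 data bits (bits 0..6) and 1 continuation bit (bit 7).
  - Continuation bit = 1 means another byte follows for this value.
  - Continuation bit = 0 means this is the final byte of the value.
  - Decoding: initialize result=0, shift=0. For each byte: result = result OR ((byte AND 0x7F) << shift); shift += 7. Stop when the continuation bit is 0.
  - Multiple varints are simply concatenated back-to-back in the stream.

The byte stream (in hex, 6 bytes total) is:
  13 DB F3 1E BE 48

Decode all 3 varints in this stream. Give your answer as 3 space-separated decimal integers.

Answer: 19 506331 9278

Derivation:
  byte[0]=0x13 cont=0 payload=0x13=19: acc |= 19<<0 -> acc=19 shift=7 [end]
Varint 1: bytes[0:1] = 13 -> value 19 (1 byte(s))
  byte[1]=0xDB cont=1 payload=0x5B=91: acc |= 91<<0 -> acc=91 shift=7
  byte[2]=0xF3 cont=1 payload=0x73=115: acc |= 115<<7 -> acc=14811 shift=14
  byte[3]=0x1E cont=0 payload=0x1E=30: acc |= 30<<14 -> acc=506331 shift=21 [end]
Varint 2: bytes[1:4] = DB F3 1E -> value 506331 (3 byte(s))
  byte[4]=0xBE cont=1 payload=0x3E=62: acc |= 62<<0 -> acc=62 shift=7
  byte[5]=0x48 cont=0 payload=0x48=72: acc |= 72<<7 -> acc=9278 shift=14 [end]
Varint 3: bytes[4:6] = BE 48 -> value 9278 (2 byte(s))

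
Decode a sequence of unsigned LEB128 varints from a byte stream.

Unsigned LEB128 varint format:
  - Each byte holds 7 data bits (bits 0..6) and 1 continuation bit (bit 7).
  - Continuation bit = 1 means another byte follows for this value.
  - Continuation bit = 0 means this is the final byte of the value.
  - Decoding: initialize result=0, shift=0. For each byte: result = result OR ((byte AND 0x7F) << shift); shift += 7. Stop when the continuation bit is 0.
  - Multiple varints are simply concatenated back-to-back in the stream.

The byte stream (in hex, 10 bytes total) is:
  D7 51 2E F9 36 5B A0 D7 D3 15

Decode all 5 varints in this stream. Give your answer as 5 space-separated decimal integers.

  byte[0]=0xD7 cont=1 payload=0x57=87: acc |= 87<<0 -> acc=87 shift=7
  byte[1]=0x51 cont=0 payload=0x51=81: acc |= 81<<7 -> acc=10455 shift=14 [end]
Varint 1: bytes[0:2] = D7 51 -> value 10455 (2 byte(s))
  byte[2]=0x2E cont=0 payload=0x2E=46: acc |= 46<<0 -> acc=46 shift=7 [end]
Varint 2: bytes[2:3] = 2E -> value 46 (1 byte(s))
  byte[3]=0xF9 cont=1 payload=0x79=121: acc |= 121<<0 -> acc=121 shift=7
  byte[4]=0x36 cont=0 payload=0x36=54: acc |= 54<<7 -> acc=7033 shift=14 [end]
Varint 3: bytes[3:5] = F9 36 -> value 7033 (2 byte(s))
  byte[5]=0x5B cont=0 payload=0x5B=91: acc |= 91<<0 -> acc=91 shift=7 [end]
Varint 4: bytes[5:6] = 5B -> value 91 (1 byte(s))
  byte[6]=0xA0 cont=1 payload=0x20=32: acc |= 32<<0 -> acc=32 shift=7
  byte[7]=0xD7 cont=1 payload=0x57=87: acc |= 87<<7 -> acc=11168 shift=14
  byte[8]=0xD3 cont=1 payload=0x53=83: acc |= 83<<14 -> acc=1371040 shift=21
  byte[9]=0x15 cont=0 payload=0x15=21: acc |= 21<<21 -> acc=45411232 shift=28 [end]
Varint 5: bytes[6:10] = A0 D7 D3 15 -> value 45411232 (4 byte(s))

Answer: 10455 46 7033 91 45411232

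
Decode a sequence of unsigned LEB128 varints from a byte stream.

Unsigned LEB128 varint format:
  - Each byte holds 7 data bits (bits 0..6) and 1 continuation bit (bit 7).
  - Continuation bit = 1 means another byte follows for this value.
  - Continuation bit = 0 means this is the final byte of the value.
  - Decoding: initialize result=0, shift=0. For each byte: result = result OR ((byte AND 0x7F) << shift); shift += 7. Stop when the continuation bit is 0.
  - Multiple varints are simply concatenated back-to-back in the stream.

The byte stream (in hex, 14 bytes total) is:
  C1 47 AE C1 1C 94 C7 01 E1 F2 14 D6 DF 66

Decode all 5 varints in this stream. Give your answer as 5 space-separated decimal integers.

Answer: 9153 467118 25492 342369 1683414

Derivation:
  byte[0]=0xC1 cont=1 payload=0x41=65: acc |= 65<<0 -> acc=65 shift=7
  byte[1]=0x47 cont=0 payload=0x47=71: acc |= 71<<7 -> acc=9153 shift=14 [end]
Varint 1: bytes[0:2] = C1 47 -> value 9153 (2 byte(s))
  byte[2]=0xAE cont=1 payload=0x2E=46: acc |= 46<<0 -> acc=46 shift=7
  byte[3]=0xC1 cont=1 payload=0x41=65: acc |= 65<<7 -> acc=8366 shift=14
  byte[4]=0x1C cont=0 payload=0x1C=28: acc |= 28<<14 -> acc=467118 shift=21 [end]
Varint 2: bytes[2:5] = AE C1 1C -> value 467118 (3 byte(s))
  byte[5]=0x94 cont=1 payload=0x14=20: acc |= 20<<0 -> acc=20 shift=7
  byte[6]=0xC7 cont=1 payload=0x47=71: acc |= 71<<7 -> acc=9108 shift=14
  byte[7]=0x01 cont=0 payload=0x01=1: acc |= 1<<14 -> acc=25492 shift=21 [end]
Varint 3: bytes[5:8] = 94 C7 01 -> value 25492 (3 byte(s))
  byte[8]=0xE1 cont=1 payload=0x61=97: acc |= 97<<0 -> acc=97 shift=7
  byte[9]=0xF2 cont=1 payload=0x72=114: acc |= 114<<7 -> acc=14689 shift=14
  byte[10]=0x14 cont=0 payload=0x14=20: acc |= 20<<14 -> acc=342369 shift=21 [end]
Varint 4: bytes[8:11] = E1 F2 14 -> value 342369 (3 byte(s))
  byte[11]=0xD6 cont=1 payload=0x56=86: acc |= 86<<0 -> acc=86 shift=7
  byte[12]=0xDF cont=1 payload=0x5F=95: acc |= 95<<7 -> acc=12246 shift=14
  byte[13]=0x66 cont=0 payload=0x66=102: acc |= 102<<14 -> acc=1683414 shift=21 [end]
Varint 5: bytes[11:14] = D6 DF 66 -> value 1683414 (3 byte(s))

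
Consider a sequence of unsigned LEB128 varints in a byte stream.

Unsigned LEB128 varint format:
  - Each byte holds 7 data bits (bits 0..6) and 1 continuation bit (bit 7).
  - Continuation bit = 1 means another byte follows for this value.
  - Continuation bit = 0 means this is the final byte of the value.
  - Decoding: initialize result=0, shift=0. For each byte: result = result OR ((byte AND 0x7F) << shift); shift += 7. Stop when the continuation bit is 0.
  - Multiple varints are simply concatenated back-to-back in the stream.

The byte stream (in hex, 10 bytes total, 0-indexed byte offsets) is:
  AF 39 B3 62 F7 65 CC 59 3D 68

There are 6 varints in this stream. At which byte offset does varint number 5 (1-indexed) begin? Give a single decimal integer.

Answer: 8

Derivation:
  byte[0]=0xAF cont=1 payload=0x2F=47: acc |= 47<<0 -> acc=47 shift=7
  byte[1]=0x39 cont=0 payload=0x39=57: acc |= 57<<7 -> acc=7343 shift=14 [end]
Varint 1: bytes[0:2] = AF 39 -> value 7343 (2 byte(s))
  byte[2]=0xB3 cont=1 payload=0x33=51: acc |= 51<<0 -> acc=51 shift=7
  byte[3]=0x62 cont=0 payload=0x62=98: acc |= 98<<7 -> acc=12595 shift=14 [end]
Varint 2: bytes[2:4] = B3 62 -> value 12595 (2 byte(s))
  byte[4]=0xF7 cont=1 payload=0x77=119: acc |= 119<<0 -> acc=119 shift=7
  byte[5]=0x65 cont=0 payload=0x65=101: acc |= 101<<7 -> acc=13047 shift=14 [end]
Varint 3: bytes[4:6] = F7 65 -> value 13047 (2 byte(s))
  byte[6]=0xCC cont=1 payload=0x4C=76: acc |= 76<<0 -> acc=76 shift=7
  byte[7]=0x59 cont=0 payload=0x59=89: acc |= 89<<7 -> acc=11468 shift=14 [end]
Varint 4: bytes[6:8] = CC 59 -> value 11468 (2 byte(s))
  byte[8]=0x3D cont=0 payload=0x3D=61: acc |= 61<<0 -> acc=61 shift=7 [end]
Varint 5: bytes[8:9] = 3D -> value 61 (1 byte(s))
  byte[9]=0x68 cont=0 payload=0x68=104: acc |= 104<<0 -> acc=104 shift=7 [end]
Varint 6: bytes[9:10] = 68 -> value 104 (1 byte(s))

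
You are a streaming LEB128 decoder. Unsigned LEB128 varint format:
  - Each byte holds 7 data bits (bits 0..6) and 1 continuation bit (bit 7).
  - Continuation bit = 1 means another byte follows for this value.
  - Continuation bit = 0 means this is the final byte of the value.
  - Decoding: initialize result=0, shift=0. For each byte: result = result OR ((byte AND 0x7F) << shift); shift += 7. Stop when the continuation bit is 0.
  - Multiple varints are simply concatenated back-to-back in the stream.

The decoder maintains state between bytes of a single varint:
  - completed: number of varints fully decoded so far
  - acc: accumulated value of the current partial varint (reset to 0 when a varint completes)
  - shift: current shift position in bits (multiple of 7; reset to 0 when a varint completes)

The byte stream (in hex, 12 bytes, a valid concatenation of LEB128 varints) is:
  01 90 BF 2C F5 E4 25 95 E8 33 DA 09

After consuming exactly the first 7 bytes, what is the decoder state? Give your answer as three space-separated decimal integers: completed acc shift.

Answer: 3 0 0

Derivation:
byte[0]=0x01 cont=0 payload=0x01: varint #1 complete (value=1); reset -> completed=1 acc=0 shift=0
byte[1]=0x90 cont=1 payload=0x10: acc |= 16<<0 -> completed=1 acc=16 shift=7
byte[2]=0xBF cont=1 payload=0x3F: acc |= 63<<7 -> completed=1 acc=8080 shift=14
byte[3]=0x2C cont=0 payload=0x2C: varint #2 complete (value=728976); reset -> completed=2 acc=0 shift=0
byte[4]=0xF5 cont=1 payload=0x75: acc |= 117<<0 -> completed=2 acc=117 shift=7
byte[5]=0xE4 cont=1 payload=0x64: acc |= 100<<7 -> completed=2 acc=12917 shift=14
byte[6]=0x25 cont=0 payload=0x25: varint #3 complete (value=619125); reset -> completed=3 acc=0 shift=0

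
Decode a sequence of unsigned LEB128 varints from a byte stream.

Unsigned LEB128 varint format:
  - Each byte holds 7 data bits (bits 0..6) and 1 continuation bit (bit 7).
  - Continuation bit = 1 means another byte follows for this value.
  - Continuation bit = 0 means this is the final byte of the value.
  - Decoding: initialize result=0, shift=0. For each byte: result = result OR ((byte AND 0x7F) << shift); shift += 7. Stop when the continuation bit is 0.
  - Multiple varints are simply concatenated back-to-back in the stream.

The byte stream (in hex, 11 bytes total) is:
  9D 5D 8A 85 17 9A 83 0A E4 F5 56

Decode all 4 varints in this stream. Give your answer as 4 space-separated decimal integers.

Answer: 11933 377482 164250 1424100

Derivation:
  byte[0]=0x9D cont=1 payload=0x1D=29: acc |= 29<<0 -> acc=29 shift=7
  byte[1]=0x5D cont=0 payload=0x5D=93: acc |= 93<<7 -> acc=11933 shift=14 [end]
Varint 1: bytes[0:2] = 9D 5D -> value 11933 (2 byte(s))
  byte[2]=0x8A cont=1 payload=0x0A=10: acc |= 10<<0 -> acc=10 shift=7
  byte[3]=0x85 cont=1 payload=0x05=5: acc |= 5<<7 -> acc=650 shift=14
  byte[4]=0x17 cont=0 payload=0x17=23: acc |= 23<<14 -> acc=377482 shift=21 [end]
Varint 2: bytes[2:5] = 8A 85 17 -> value 377482 (3 byte(s))
  byte[5]=0x9A cont=1 payload=0x1A=26: acc |= 26<<0 -> acc=26 shift=7
  byte[6]=0x83 cont=1 payload=0x03=3: acc |= 3<<7 -> acc=410 shift=14
  byte[7]=0x0A cont=0 payload=0x0A=10: acc |= 10<<14 -> acc=164250 shift=21 [end]
Varint 3: bytes[5:8] = 9A 83 0A -> value 164250 (3 byte(s))
  byte[8]=0xE4 cont=1 payload=0x64=100: acc |= 100<<0 -> acc=100 shift=7
  byte[9]=0xF5 cont=1 payload=0x75=117: acc |= 117<<7 -> acc=15076 shift=14
  byte[10]=0x56 cont=0 payload=0x56=86: acc |= 86<<14 -> acc=1424100 shift=21 [end]
Varint 4: bytes[8:11] = E4 F5 56 -> value 1424100 (3 byte(s))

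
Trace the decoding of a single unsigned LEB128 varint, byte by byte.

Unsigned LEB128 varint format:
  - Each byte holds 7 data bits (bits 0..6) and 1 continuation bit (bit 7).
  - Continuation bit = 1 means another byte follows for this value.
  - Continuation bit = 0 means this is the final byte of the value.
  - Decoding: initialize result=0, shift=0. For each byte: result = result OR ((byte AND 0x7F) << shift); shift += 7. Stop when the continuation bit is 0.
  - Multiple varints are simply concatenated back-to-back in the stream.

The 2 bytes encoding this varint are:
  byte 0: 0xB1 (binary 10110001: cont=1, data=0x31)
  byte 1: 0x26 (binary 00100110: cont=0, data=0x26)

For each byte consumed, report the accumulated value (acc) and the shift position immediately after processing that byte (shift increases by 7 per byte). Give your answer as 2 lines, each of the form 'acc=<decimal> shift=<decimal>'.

byte 0=0xB1: payload=0x31=49, contrib = 49<<0 = 49; acc -> 49, shift -> 7
byte 1=0x26: payload=0x26=38, contrib = 38<<7 = 4864; acc -> 4913, shift -> 14

Answer: acc=49 shift=7
acc=4913 shift=14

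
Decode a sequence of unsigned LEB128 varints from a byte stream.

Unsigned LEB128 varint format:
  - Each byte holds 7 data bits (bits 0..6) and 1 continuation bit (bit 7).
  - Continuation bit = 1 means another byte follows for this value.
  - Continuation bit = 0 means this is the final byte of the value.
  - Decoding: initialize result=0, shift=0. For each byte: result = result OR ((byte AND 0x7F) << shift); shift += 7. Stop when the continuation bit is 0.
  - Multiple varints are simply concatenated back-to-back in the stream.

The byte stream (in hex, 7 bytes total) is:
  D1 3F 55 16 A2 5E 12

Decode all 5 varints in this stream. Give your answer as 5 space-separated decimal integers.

  byte[0]=0xD1 cont=1 payload=0x51=81: acc |= 81<<0 -> acc=81 shift=7
  byte[1]=0x3F cont=0 payload=0x3F=63: acc |= 63<<7 -> acc=8145 shift=14 [end]
Varint 1: bytes[0:2] = D1 3F -> value 8145 (2 byte(s))
  byte[2]=0x55 cont=0 payload=0x55=85: acc |= 85<<0 -> acc=85 shift=7 [end]
Varint 2: bytes[2:3] = 55 -> value 85 (1 byte(s))
  byte[3]=0x16 cont=0 payload=0x16=22: acc |= 22<<0 -> acc=22 shift=7 [end]
Varint 3: bytes[3:4] = 16 -> value 22 (1 byte(s))
  byte[4]=0xA2 cont=1 payload=0x22=34: acc |= 34<<0 -> acc=34 shift=7
  byte[5]=0x5E cont=0 payload=0x5E=94: acc |= 94<<7 -> acc=12066 shift=14 [end]
Varint 4: bytes[4:6] = A2 5E -> value 12066 (2 byte(s))
  byte[6]=0x12 cont=0 payload=0x12=18: acc |= 18<<0 -> acc=18 shift=7 [end]
Varint 5: bytes[6:7] = 12 -> value 18 (1 byte(s))

Answer: 8145 85 22 12066 18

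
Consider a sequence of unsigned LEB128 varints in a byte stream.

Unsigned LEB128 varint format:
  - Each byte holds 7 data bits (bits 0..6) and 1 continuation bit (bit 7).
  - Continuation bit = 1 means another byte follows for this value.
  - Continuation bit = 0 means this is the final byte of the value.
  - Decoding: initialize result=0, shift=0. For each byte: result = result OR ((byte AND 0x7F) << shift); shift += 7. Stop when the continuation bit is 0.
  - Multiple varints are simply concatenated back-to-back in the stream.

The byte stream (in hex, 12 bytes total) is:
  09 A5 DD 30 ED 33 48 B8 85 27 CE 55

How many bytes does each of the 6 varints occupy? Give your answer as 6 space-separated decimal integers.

  byte[0]=0x09 cont=0 payload=0x09=9: acc |= 9<<0 -> acc=9 shift=7 [end]
Varint 1: bytes[0:1] = 09 -> value 9 (1 byte(s))
  byte[1]=0xA5 cont=1 payload=0x25=37: acc |= 37<<0 -> acc=37 shift=7
  byte[2]=0xDD cont=1 payload=0x5D=93: acc |= 93<<7 -> acc=11941 shift=14
  byte[3]=0x30 cont=0 payload=0x30=48: acc |= 48<<14 -> acc=798373 shift=21 [end]
Varint 2: bytes[1:4] = A5 DD 30 -> value 798373 (3 byte(s))
  byte[4]=0xED cont=1 payload=0x6D=109: acc |= 109<<0 -> acc=109 shift=7
  byte[5]=0x33 cont=0 payload=0x33=51: acc |= 51<<7 -> acc=6637 shift=14 [end]
Varint 3: bytes[4:6] = ED 33 -> value 6637 (2 byte(s))
  byte[6]=0x48 cont=0 payload=0x48=72: acc |= 72<<0 -> acc=72 shift=7 [end]
Varint 4: bytes[6:7] = 48 -> value 72 (1 byte(s))
  byte[7]=0xB8 cont=1 payload=0x38=56: acc |= 56<<0 -> acc=56 shift=7
  byte[8]=0x85 cont=1 payload=0x05=5: acc |= 5<<7 -> acc=696 shift=14
  byte[9]=0x27 cont=0 payload=0x27=39: acc |= 39<<14 -> acc=639672 shift=21 [end]
Varint 5: bytes[7:10] = B8 85 27 -> value 639672 (3 byte(s))
  byte[10]=0xCE cont=1 payload=0x4E=78: acc |= 78<<0 -> acc=78 shift=7
  byte[11]=0x55 cont=0 payload=0x55=85: acc |= 85<<7 -> acc=10958 shift=14 [end]
Varint 6: bytes[10:12] = CE 55 -> value 10958 (2 byte(s))

Answer: 1 3 2 1 3 2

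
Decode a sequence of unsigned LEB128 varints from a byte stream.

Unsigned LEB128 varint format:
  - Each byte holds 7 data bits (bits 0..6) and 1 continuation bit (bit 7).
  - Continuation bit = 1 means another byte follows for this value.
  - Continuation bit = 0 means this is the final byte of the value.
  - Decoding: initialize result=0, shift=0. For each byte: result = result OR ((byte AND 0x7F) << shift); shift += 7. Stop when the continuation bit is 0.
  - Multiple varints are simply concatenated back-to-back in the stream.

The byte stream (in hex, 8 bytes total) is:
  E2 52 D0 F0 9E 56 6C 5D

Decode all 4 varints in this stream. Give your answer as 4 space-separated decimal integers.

Answer: 10594 180861008 108 93

Derivation:
  byte[0]=0xE2 cont=1 payload=0x62=98: acc |= 98<<0 -> acc=98 shift=7
  byte[1]=0x52 cont=0 payload=0x52=82: acc |= 82<<7 -> acc=10594 shift=14 [end]
Varint 1: bytes[0:2] = E2 52 -> value 10594 (2 byte(s))
  byte[2]=0xD0 cont=1 payload=0x50=80: acc |= 80<<0 -> acc=80 shift=7
  byte[3]=0xF0 cont=1 payload=0x70=112: acc |= 112<<7 -> acc=14416 shift=14
  byte[4]=0x9E cont=1 payload=0x1E=30: acc |= 30<<14 -> acc=505936 shift=21
  byte[5]=0x56 cont=0 payload=0x56=86: acc |= 86<<21 -> acc=180861008 shift=28 [end]
Varint 2: bytes[2:6] = D0 F0 9E 56 -> value 180861008 (4 byte(s))
  byte[6]=0x6C cont=0 payload=0x6C=108: acc |= 108<<0 -> acc=108 shift=7 [end]
Varint 3: bytes[6:7] = 6C -> value 108 (1 byte(s))
  byte[7]=0x5D cont=0 payload=0x5D=93: acc |= 93<<0 -> acc=93 shift=7 [end]
Varint 4: bytes[7:8] = 5D -> value 93 (1 byte(s))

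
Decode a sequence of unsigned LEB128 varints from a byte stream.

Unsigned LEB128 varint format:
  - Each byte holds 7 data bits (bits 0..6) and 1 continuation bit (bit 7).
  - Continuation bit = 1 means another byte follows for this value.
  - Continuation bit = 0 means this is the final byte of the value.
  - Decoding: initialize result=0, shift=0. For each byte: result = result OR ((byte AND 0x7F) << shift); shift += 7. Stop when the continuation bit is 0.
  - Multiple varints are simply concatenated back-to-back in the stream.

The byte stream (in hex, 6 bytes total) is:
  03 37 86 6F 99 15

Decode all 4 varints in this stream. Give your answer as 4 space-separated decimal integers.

  byte[0]=0x03 cont=0 payload=0x03=3: acc |= 3<<0 -> acc=3 shift=7 [end]
Varint 1: bytes[0:1] = 03 -> value 3 (1 byte(s))
  byte[1]=0x37 cont=0 payload=0x37=55: acc |= 55<<0 -> acc=55 shift=7 [end]
Varint 2: bytes[1:2] = 37 -> value 55 (1 byte(s))
  byte[2]=0x86 cont=1 payload=0x06=6: acc |= 6<<0 -> acc=6 shift=7
  byte[3]=0x6F cont=0 payload=0x6F=111: acc |= 111<<7 -> acc=14214 shift=14 [end]
Varint 3: bytes[2:4] = 86 6F -> value 14214 (2 byte(s))
  byte[4]=0x99 cont=1 payload=0x19=25: acc |= 25<<0 -> acc=25 shift=7
  byte[5]=0x15 cont=0 payload=0x15=21: acc |= 21<<7 -> acc=2713 shift=14 [end]
Varint 4: bytes[4:6] = 99 15 -> value 2713 (2 byte(s))

Answer: 3 55 14214 2713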